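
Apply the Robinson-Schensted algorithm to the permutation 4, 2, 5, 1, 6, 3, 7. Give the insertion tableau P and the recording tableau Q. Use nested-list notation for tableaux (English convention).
P = [[1, 3, 6, 7], [2, 5], [4]], Q = [[1, 3, 5, 7], [2, 6], [4]]

Insert each entry of the permutation into P by Schensted row insertion, recording in Q the position of each new cell.

Insert 4: appended to row 1. P = [[4]].
Insert 2: 2 bumps 4 from row 1; 4 starts row 2. P = [[2], [4]].
Insert 5: appended to row 1. P = [[2, 5], [4]].
Insert 1: 1 bumps 2 from row 1; 2 bumps 4 from row 2; 4 starts row 3. P = [[1, 5], [2], [4]].
Insert 6: appended to row 1. P = [[1, 5, 6], [2], [4]].
Insert 3: 3 bumps 5 from row 1; 5 appends to row 2. P = [[1, 3, 6], [2, 5], [4]].
Insert 7: appended to row 1. P = [[1, 3, 6, 7], [2, 5], [4]].

So P = [[1, 3, 6, 7], [2, 5], [4]], Q = [[1, 3, 5, 7], [2, 6], [4]].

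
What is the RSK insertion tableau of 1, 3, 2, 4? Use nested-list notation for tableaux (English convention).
P = [[1, 2, 4], [3]]

Insert 1: appended to row 1. P = [[1]].
Insert 3: appended to row 1. P = [[1, 3]].
Insert 2: 2 bumps 3 from row 1; 3 starts row 2. P = [[1, 2], [3]].
Insert 4: appended to row 1. P = [[1, 2, 4], [3]].

So P = [[1, 2, 4], [3]].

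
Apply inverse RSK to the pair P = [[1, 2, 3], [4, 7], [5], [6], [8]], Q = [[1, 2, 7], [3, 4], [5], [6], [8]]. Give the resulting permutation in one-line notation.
Reverse RSK: for i = n, n-1, ..., 1, locate i in Q, remove the corresponding corner cell from P, and reverse-bump its entry up through P; the value ejected from row 1 is w(i).

So w = 6 8 1 7 5 2 4 3.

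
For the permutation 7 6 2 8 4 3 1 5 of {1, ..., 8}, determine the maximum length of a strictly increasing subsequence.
3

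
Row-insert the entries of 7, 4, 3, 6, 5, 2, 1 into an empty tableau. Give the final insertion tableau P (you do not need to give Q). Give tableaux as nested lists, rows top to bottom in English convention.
P = [[1, 5], [2, 6], [3], [4], [7]]

Insert 7: appended to row 1. P = [[7]].
Insert 4: 4 bumps 7 from row 1; 7 starts row 2. P = [[4], [7]].
Insert 3: 3 bumps 4 from row 1; 4 bumps 7 from row 2; 7 starts row 3. P = [[3], [4], [7]].
Insert 6: appended to row 1. P = [[3, 6], [4], [7]].
Insert 5: 5 bumps 6 from row 1; 6 appends to row 2. P = [[3, 5], [4, 6], [7]].
Insert 2: 2 bumps 3 from row 1; 3 bumps 4 from row 2; 4 bumps 7 from row 3; 7 starts row 4. P = [[2, 5], [3, 6], [4], [7]].
Insert 1: 1 bumps 2 from row 1; 2 bumps 3 from row 2; 3 bumps 4 from row 3; 4 bumps 7 from row 4; 7 starts row 5. P = [[1, 5], [2, 6], [3], [4], [7]].

So P = [[1, 5], [2, 6], [3], [4], [7]].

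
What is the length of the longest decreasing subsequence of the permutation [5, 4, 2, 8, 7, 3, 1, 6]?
4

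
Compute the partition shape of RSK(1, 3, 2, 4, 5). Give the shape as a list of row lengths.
[4, 1]

Row-insert each entry into an empty tableau.

After inserting 1: P = [[1]].
After inserting 3: P = [[1, 3]].
After inserting 2: P = [[1, 2], [3]].
After inserting 4: P = [[1, 2, 4], [3]].
After inserting 5: P = [[1, 2, 4, 5], [3]].

The final insertion tableau P = [[1, 2, 4, 5], [3]] has shape [4, 1].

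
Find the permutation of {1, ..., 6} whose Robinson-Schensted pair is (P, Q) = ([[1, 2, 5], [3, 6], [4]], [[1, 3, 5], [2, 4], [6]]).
4 1 6 3 5 2

Reverse the RSK construction: for i from n down to 1, find the cell of Q containing i, remove the entry at that cell from P, and reverse-bump it up through P; the value ejected from row 1 is w(i).

Step i=6: Q has 6 at row 3, column 1; remove 4 from row 3 of P and reverse-bump: 4 enters row 2 and ejects 3; 3 enters row 1 and ejects 2. So w(6) = 2. P is now [[1, 3, 5], [4, 6]].
Step i=5: Q has 5 at row 1, column 3; remove that cell from P, ejecting 5. So w(5) = 5. P is now [[1, 3], [4, 6]].
Step i=4: Q has 4 at row 2, column 2; remove 6 from row 2 of P and reverse-bump: 6 enters row 1 and ejects 3. So w(4) = 3. P is now [[1, 6], [4]].
Step i=3: Q has 3 at row 1, column 2; remove that cell from P, ejecting 6. So w(3) = 6. P is now [[1], [4]].
Step i=2: Q has 2 at row 2, column 1; remove 4 from row 2 of P and reverse-bump: 4 enters row 1 and ejects 1. So w(2) = 1. P is now [[4]].
Step i=1: Q has 1 at row 1, column 1; remove that cell from P, ejecting 4. So w(1) = 4. P is now [].

So w = 4 1 6 3 5 2.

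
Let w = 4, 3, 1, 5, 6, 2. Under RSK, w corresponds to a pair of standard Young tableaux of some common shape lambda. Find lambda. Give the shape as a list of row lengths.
[3, 2, 1]

Row-insert each entry into an empty tableau.

After inserting 4: P = [[4]].
After inserting 3: P = [[3], [4]].
After inserting 1: P = [[1], [3], [4]].
After inserting 5: P = [[1, 5], [3], [4]].
After inserting 6: P = [[1, 5, 6], [3], [4]].
After inserting 2: P = [[1, 2, 6], [3, 5], [4]].

The final insertion tableau P = [[1, 2, 6], [3, 5], [4]] has shape [3, 2, 1].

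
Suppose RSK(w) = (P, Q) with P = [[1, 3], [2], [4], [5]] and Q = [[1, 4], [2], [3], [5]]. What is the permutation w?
Reverse the RSK construction: for i from n down to 1, find the cell of Q containing i, remove the entry at that cell from P, and reverse-bump it up through P; the value ejected from row 1 is w(i).

Step i=5: Q has 5 at row 4, column 1; remove 5 from row 4 of P and reverse-bump: 5 enters row 3 and ejects 4; 4 enters row 2 and ejects 2; 2 enters row 1 and ejects 1. So w(5) = 1. P is now [[2, 3], [4], [5]].
Step i=4: Q has 4 at row 1, column 2; remove that cell from P, ejecting 3. So w(4) = 3. P is now [[2], [4], [5]].
Step i=3: Q has 3 at row 3, column 1; remove 5 from row 3 of P and reverse-bump: 5 enters row 2 and ejects 4; 4 enters row 1 and ejects 2. So w(3) = 2. P is now [[4], [5]].
Step i=2: Q has 2 at row 2, column 1; remove 5 from row 2 of P and reverse-bump: 5 enters row 1 and ejects 4. So w(2) = 4. P is now [[5]].
Step i=1: Q has 1 at row 1, column 1; remove that cell from P, ejecting 5. So w(1) = 5. P is now [].

So w = 5 4 2 3 1.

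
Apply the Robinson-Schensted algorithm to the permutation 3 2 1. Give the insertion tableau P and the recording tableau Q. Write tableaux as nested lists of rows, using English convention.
Insert each entry of the permutation into P by Schensted row insertion, recording in Q the position of each new cell.

Insert 3: appended to row 1. P = [[3]].
Insert 2: 2 bumps 3 from row 1; 3 starts row 2. P = [[2], [3]].
Insert 1: 1 bumps 2 from row 1; 2 bumps 3 from row 2; 3 starts row 3. P = [[1], [2], [3]].

So P = [[1], [2], [3]], Q = [[1], [2], [3]].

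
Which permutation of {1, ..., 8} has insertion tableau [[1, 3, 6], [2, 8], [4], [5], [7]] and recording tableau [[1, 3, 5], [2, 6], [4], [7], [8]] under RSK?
7 2 5 4 8 6 3 1

Reverse the RSK construction: for i from n down to 1, find the cell of Q containing i, remove the entry at that cell from P, and reverse-bump it up through P; the value ejected from row 1 is w(i).

Step i=8: Q has 8 at row 5, column 1; remove 7 from row 5 of P and reverse-bump: 7 enters row 4 and ejects 5; 5 enters row 3 and ejects 4; 4 enters row 2 and ejects 2; 2 enters row 1 and ejects 1. So w(8) = 1. P is now [[2, 3, 6], [4, 8], [5], [7]].
Step i=7: Q has 7 at row 4, column 1; remove 7 from row 4 of P and reverse-bump: 7 enters row 3 and ejects 5; 5 enters row 2 and ejects 4; 4 enters row 1 and ejects 3. So w(7) = 3. P is now [[2, 4, 6], [5, 8], [7]].
Step i=6: Q has 6 at row 2, column 2; remove 8 from row 2 of P and reverse-bump: 8 enters row 1 and ejects 6. So w(6) = 6. P is now [[2, 4, 8], [5], [7]].
Step i=5: Q has 5 at row 1, column 3; remove that cell from P, ejecting 8. So w(5) = 8. P is now [[2, 4], [5], [7]].
Step i=4: Q has 4 at row 3, column 1; remove 7 from row 3 of P and reverse-bump: 7 enters row 2 and ejects 5; 5 enters row 1 and ejects 4. So w(4) = 4. P is now [[2, 5], [7]].
Step i=3: Q has 3 at row 1, column 2; remove that cell from P, ejecting 5. So w(3) = 5. P is now [[2], [7]].
Step i=2: Q has 2 at row 2, column 1; remove 7 from row 2 of P and reverse-bump: 7 enters row 1 and ejects 2. So w(2) = 2. P is now [[7]].
Step i=1: Q has 1 at row 1, column 1; remove that cell from P, ejecting 7. So w(1) = 7. P is now [].

So w = 7 2 5 4 8 6 3 1.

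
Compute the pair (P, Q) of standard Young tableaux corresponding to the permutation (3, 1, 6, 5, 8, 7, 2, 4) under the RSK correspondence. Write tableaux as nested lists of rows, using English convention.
Insert each entry of the permutation into P by Schensted row insertion, recording in Q the position of each new cell.

Insert 3: appended to row 1. P = [[3]], Q = [[1]].
Insert 1: 1 bumps 3 from row 1; 3 starts row 2. P = [[1], [3]], Q = [[1], [2]].
Insert 6: appended to row 1. P = [[1, 6], [3]], Q = [[1, 3], [2]].
Insert 5: 5 bumps 6 from row 1; 6 appends to row 2. P = [[1, 5], [3, 6]], Q = [[1, 3], [2, 4]].
Insert 8: appended to row 1. P = [[1, 5, 8], [3, 6]], Q = [[1, 3, 5], [2, 4]].
Insert 7: 7 bumps 8 from row 1; 8 appends to row 2. P = [[1, 5, 7], [3, 6, 8]], Q = [[1, 3, 5], [2, 4, 6]].
Insert 2: 2 bumps 5 from row 1; 5 bumps 6 from row 2; 6 starts row 3. P = [[1, 2, 7], [3, 5, 8], [6]], Q = [[1, 3, 5], [2, 4, 6], [7]].
Insert 4: 4 bumps 7 from row 1; 7 bumps 8 from row 2; 8 appends to row 3. P = [[1, 2, 4], [3, 5, 7], [6, 8]], Q = [[1, 3, 5], [2, 4, 6], [7, 8]].

So P = [[1, 2, 4], [3, 5, 7], [6, 8]], Q = [[1, 3, 5], [2, 4, 6], [7, 8]].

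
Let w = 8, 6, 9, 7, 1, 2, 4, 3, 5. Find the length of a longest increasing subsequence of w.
4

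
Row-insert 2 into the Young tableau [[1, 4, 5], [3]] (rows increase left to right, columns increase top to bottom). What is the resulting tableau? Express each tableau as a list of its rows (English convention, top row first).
In row 1, 2 replaces 4 (the leftmost entry greater than 2); 4 is bumped to row 2. 4 is appended to row 2. The new tableau is [[1, 2, 5], [3, 4]].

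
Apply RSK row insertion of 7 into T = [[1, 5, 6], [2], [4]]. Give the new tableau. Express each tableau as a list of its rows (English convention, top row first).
[[1, 5, 6, 7], [2], [4]]

7 is larger than every entry of row 1, so it is appended to row 1. The new tableau is [[1, 5, 6, 7], [2], [4]].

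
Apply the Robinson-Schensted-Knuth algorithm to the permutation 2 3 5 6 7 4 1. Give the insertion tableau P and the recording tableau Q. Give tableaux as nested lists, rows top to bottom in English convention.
Insert each entry of the permutation into P by Schensted row insertion, recording in Q the position of each new cell.

Insert 2: appended to row 1. P = [[2]].
Insert 3: appended to row 1. P = [[2, 3]].
Insert 5: appended to row 1. P = [[2, 3, 5]].
Insert 6: appended to row 1. P = [[2, 3, 5, 6]].
Insert 7: appended to row 1. P = [[2, 3, 5, 6, 7]].
Insert 4: 4 bumps 5 from row 1; 5 starts row 2. P = [[2, 3, 4, 6, 7], [5]].
Insert 1: 1 bumps 2 from row 1; 2 bumps 5 from row 2; 5 starts row 3. P = [[1, 3, 4, 6, 7], [2], [5]].

So P = [[1, 3, 4, 6, 7], [2], [5]], Q = [[1, 2, 3, 4, 5], [6], [7]].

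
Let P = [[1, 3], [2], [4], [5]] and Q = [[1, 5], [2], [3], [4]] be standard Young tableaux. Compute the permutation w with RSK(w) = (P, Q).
5 4 2 1 3

Reverse the RSK construction: for i from n down to 1, find the cell of Q containing i, remove the entry at that cell from P, and reverse-bump it up through P; the value ejected from row 1 is w(i).

Step i=5: Q has 5 at row 1, column 2; remove that cell from P, ejecting 3. So w(5) = 3. P is now [[1], [2], [4], [5]].
Step i=4: Q has 4 at row 4, column 1; remove 5 from row 4 of P and reverse-bump: 5 enters row 3 and ejects 4; 4 enters row 2 and ejects 2; 2 enters row 1 and ejects 1. So w(4) = 1. P is now [[2], [4], [5]].
Step i=3: Q has 3 at row 3, column 1; remove 5 from row 3 of P and reverse-bump: 5 enters row 2 and ejects 4; 4 enters row 1 and ejects 2. So w(3) = 2. P is now [[4], [5]].
Step i=2: Q has 2 at row 2, column 1; remove 5 from row 2 of P and reverse-bump: 5 enters row 1 and ejects 4. So w(2) = 4. P is now [[5]].
Step i=1: Q has 1 at row 1, column 1; remove that cell from P, ejecting 5. So w(1) = 5. P is now [].

So w = 5 4 2 1 3.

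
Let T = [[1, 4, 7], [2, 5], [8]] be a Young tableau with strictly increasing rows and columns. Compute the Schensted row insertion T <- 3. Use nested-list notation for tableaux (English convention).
In row 1, 3 replaces 4 (the leftmost entry greater than 3); 4 is bumped to row 2. In row 2, 4 replaces 5 (the leftmost entry greater than 4); 5 is bumped to row 3. In row 3, 5 replaces 8 (the leftmost entry greater than 5); 8 is bumped to row 4. 8 starts a new row 4. The new tableau is [[1, 3, 7], [2, 4], [5], [8]].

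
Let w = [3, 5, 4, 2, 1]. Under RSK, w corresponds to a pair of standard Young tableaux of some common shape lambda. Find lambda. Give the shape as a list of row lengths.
Row-insert each entry into an empty tableau.

After inserting 3: P = [[3]].
After inserting 5: P = [[3, 5]].
After inserting 4: P = [[3, 4], [5]].
After inserting 2: P = [[2, 4], [3], [5]].
After inserting 1: P = [[1, 4], [2], [3], [5]].

The final insertion tableau P = [[1, 4], [2], [3], [5]] has shape [2, 1, 1, 1].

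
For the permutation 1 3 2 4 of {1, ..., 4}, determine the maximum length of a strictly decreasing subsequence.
2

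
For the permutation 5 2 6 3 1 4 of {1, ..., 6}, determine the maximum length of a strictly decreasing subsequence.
3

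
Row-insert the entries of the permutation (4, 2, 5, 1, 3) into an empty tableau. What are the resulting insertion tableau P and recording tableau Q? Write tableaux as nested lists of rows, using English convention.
Insert each entry of the permutation into P by Schensted row insertion, recording in Q the position of each new cell.

Insert 4: appended to row 1. P = [[4]], Q = [[1]].
Insert 2: 2 bumps 4 from row 1; 4 starts row 2. P = [[2], [4]], Q = [[1], [2]].
Insert 5: appended to row 1. P = [[2, 5], [4]], Q = [[1, 3], [2]].
Insert 1: 1 bumps 2 from row 1; 2 bumps 4 from row 2; 4 starts row 3. P = [[1, 5], [2], [4]], Q = [[1, 3], [2], [4]].
Insert 3: 3 bumps 5 from row 1; 5 appends to row 2. P = [[1, 3], [2, 5], [4]], Q = [[1, 3], [2, 5], [4]].

So P = [[1, 3], [2, 5], [4]], Q = [[1, 3], [2, 5], [4]].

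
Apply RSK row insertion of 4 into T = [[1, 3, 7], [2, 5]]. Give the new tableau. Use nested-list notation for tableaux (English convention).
In row 1, 4 replaces 7 (the leftmost entry greater than 4); 7 is bumped to row 2. 7 is appended to row 2. The new tableau is [[1, 3, 4], [2, 5, 7]].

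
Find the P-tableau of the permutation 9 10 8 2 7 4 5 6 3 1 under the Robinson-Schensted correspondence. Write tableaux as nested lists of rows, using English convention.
P = [[1, 3, 5, 6], [2, 10], [4], [7], [8], [9]]

Insert 9: appended to row 1. P = [[9]].
Insert 10: appended to row 1. P = [[9, 10]].
Insert 8: 8 bumps 9 from row 1; 9 starts row 2. P = [[8, 10], [9]].
Insert 2: 2 bumps 8 from row 1; 8 bumps 9 from row 2; 9 starts row 3. P = [[2, 10], [8], [9]].
Insert 7: 7 bumps 10 from row 1; 10 appends to row 2. P = [[2, 7], [8, 10], [9]].
Insert 4: 4 bumps 7 from row 1; 7 bumps 8 from row 2; 8 bumps 9 from row 3; 9 starts row 4. P = [[2, 4], [7, 10], [8], [9]].
Insert 5: appended to row 1. P = [[2, 4, 5], [7, 10], [8], [9]].
Insert 6: appended to row 1. P = [[2, 4, 5, 6], [7, 10], [8], [9]].
Insert 3: 3 bumps 4 from row 1; 4 bumps 7 from row 2; 7 bumps 8 from row 3; 8 bumps 9 from row 4; 9 starts row 5. P = [[2, 3, 5, 6], [4, 10], [7], [8], [9]].
Insert 1: 1 bumps 2 from row 1; 2 bumps 4 from row 2; 4 bumps 7 from row 3; 7 bumps 8 from row 4; 8 bumps 9 from row 5; 9 starts row 6. P = [[1, 3, 5, 6], [2, 10], [4], [7], [8], [9]].

So P = [[1, 3, 5, 6], [2, 10], [4], [7], [8], [9]].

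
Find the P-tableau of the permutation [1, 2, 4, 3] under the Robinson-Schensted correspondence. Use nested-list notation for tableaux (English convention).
Insert 1: appended to row 1. P = [[1]].
Insert 2: appended to row 1. P = [[1, 2]].
Insert 4: appended to row 1. P = [[1, 2, 4]].
Insert 3: 3 bumps 4 from row 1; 4 starts row 2. P = [[1, 2, 3], [4]].

So P = [[1, 2, 3], [4]].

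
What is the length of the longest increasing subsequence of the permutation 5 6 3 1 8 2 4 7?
4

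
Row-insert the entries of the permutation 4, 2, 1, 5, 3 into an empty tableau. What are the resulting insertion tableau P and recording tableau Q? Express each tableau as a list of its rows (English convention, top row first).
P = [[1, 3], [2, 5], [4]], Q = [[1, 4], [2, 5], [3]]

Insert each entry of the permutation into P by Schensted row insertion, recording in Q the position of each new cell.

After inserting 4: P = [[4]].
After inserting 2: P = [[2], [4]].
After inserting 1: P = [[1], [2], [4]].
After inserting 5: P = [[1, 5], [2], [4]].
After inserting 3: P = [[1, 3], [2, 5], [4]].

So P = [[1, 3], [2, 5], [4]], Q = [[1, 4], [2, 5], [3]].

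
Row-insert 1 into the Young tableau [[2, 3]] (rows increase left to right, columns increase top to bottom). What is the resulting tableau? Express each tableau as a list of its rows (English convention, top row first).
In row 1, 1 replaces 2 (the leftmost entry greater than 1); 2 is bumped to row 2. 2 starts a new row 2. The new tableau is [[1, 3], [2]].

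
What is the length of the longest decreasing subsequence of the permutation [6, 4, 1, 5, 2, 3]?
3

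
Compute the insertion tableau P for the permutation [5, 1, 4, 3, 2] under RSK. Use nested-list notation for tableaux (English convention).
Insert 5: appended to row 1. P = [[5]].
Insert 1: 1 bumps 5 from row 1; 5 starts row 2. P = [[1], [5]].
Insert 4: appended to row 1. P = [[1, 4], [5]].
Insert 3: 3 bumps 4 from row 1; 4 bumps 5 from row 2; 5 starts row 3. P = [[1, 3], [4], [5]].
Insert 2: 2 bumps 3 from row 1; 3 bumps 4 from row 2; 4 bumps 5 from row 3; 5 starts row 4. P = [[1, 2], [3], [4], [5]].

So P = [[1, 2], [3], [4], [5]].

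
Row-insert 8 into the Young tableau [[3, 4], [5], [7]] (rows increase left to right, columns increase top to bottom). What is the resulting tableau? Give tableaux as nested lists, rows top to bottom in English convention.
[[3, 4, 8], [5], [7]]

8 is larger than every entry of row 1, so it is appended to row 1. The new tableau is [[3, 4, 8], [5], [7]].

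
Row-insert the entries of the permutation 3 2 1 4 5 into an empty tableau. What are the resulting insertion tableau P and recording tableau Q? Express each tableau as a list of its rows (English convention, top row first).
Insert each entry of the permutation into P by Schensted row insertion, recording in Q the position of each new cell.

Insert 3: appended to row 1. P = [[3]], Q = [[1]].
Insert 2: 2 bumps 3 from row 1; 3 starts row 2. P = [[2], [3]], Q = [[1], [2]].
Insert 1: 1 bumps 2 from row 1; 2 bumps 3 from row 2; 3 starts row 3. P = [[1], [2], [3]], Q = [[1], [2], [3]].
Insert 4: appended to row 1. P = [[1, 4], [2], [3]], Q = [[1, 4], [2], [3]].
Insert 5: appended to row 1. P = [[1, 4, 5], [2], [3]], Q = [[1, 4, 5], [2], [3]].

So P = [[1, 4, 5], [2], [3]], Q = [[1, 4, 5], [2], [3]].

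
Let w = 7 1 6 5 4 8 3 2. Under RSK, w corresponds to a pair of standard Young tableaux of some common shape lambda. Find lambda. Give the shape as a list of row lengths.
Row-insert each entry into an empty tableau.

After inserting 7: P = [[7]].
After inserting 1: P = [[1], [7]].
After inserting 6: P = [[1, 6], [7]].
After inserting 5: P = [[1, 5], [6], [7]].
After inserting 4: P = [[1, 4], [5], [6], [7]].
After inserting 8: P = [[1, 4, 8], [5], [6], [7]].
After inserting 3: P = [[1, 3, 8], [4], [5], [6], [7]].
After inserting 2: P = [[1, 2, 8], [3], [4], [5], [6], [7]].

The final insertion tableau P = [[1, 2, 8], [3], [4], [5], [6], [7]] has shape [3, 1, 1, 1, 1, 1].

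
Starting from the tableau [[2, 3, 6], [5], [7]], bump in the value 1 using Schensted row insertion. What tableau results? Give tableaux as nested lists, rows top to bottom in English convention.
In row 1, 1 replaces 2 (the leftmost entry greater than 1); 2 is bumped to row 2. In row 2, 2 replaces 5 (the leftmost entry greater than 2); 5 is bumped to row 3. In row 3, 5 replaces 7 (the leftmost entry greater than 5); 7 is bumped to row 4. 7 starts a new row 4. The new tableau is [[1, 3, 6], [2], [5], [7]].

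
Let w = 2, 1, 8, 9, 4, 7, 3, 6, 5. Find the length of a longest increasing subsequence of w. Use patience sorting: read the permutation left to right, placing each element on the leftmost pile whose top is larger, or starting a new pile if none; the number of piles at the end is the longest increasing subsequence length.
2: new pile. tops = [2]
1: onto pile 1 (replacing 2). tops = [1]
8: new pile. tops = [1, 8]
9: new pile. tops = [1, 8, 9]
4: onto pile 2 (replacing 8). tops = [1, 4, 9]
7: onto pile 3 (replacing 9). tops = [1, 4, 7]
3: onto pile 2 (replacing 4). tops = [1, 3, 7]
6: onto pile 3 (replacing 7). tops = [1, 3, 6]
5: onto pile 3 (replacing 6). tops = [1, 3, 5]

3 piles, so the longest increasing subsequence has length 3.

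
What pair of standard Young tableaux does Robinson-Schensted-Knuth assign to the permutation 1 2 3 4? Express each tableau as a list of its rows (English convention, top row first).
Insert each entry of the permutation into P by Schensted row insertion, recording in Q the position of each new cell.

Insert 1: appended to row 1. P = [[1]].
Insert 2: appended to row 1. P = [[1, 2]].
Insert 3: appended to row 1. P = [[1, 2, 3]].
Insert 4: appended to row 1. P = [[1, 2, 3, 4]].

So P = [[1, 2, 3, 4]], Q = [[1, 2, 3, 4]].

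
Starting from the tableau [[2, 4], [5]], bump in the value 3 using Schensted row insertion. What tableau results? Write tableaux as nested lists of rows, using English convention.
[[2, 3], [4], [5]]

In row 1, 3 replaces 4 (the leftmost entry greater than 3); 4 is bumped to row 2. In row 2, 4 replaces 5 (the leftmost entry greater than 4); 5 is bumped to row 3. 5 starts a new row 3. The new tableau is [[2, 3], [4], [5]].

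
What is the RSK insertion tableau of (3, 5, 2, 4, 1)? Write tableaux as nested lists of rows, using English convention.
Insert 3: appended to row 1. P = [[3]].
Insert 5: appended to row 1. P = [[3, 5]].
Insert 2: 2 bumps 3 from row 1; 3 starts row 2. P = [[2, 5], [3]].
Insert 4: 4 bumps 5 from row 1; 5 appends to row 2. P = [[2, 4], [3, 5]].
Insert 1: 1 bumps 2 from row 1; 2 bumps 3 from row 2; 3 starts row 3. P = [[1, 4], [2, 5], [3]].

So P = [[1, 4], [2, 5], [3]].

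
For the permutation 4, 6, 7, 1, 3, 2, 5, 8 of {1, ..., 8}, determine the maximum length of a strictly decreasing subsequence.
3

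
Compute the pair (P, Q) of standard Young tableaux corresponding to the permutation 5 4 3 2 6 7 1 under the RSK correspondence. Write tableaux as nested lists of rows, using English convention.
P = [[1, 6, 7], [2], [3], [4], [5]], Q = [[1, 5, 6], [2], [3], [4], [7]]

Insert each entry of the permutation into P by Schensted row insertion, recording in Q the position of each new cell.

Insert 5: appended to row 1. P = [[5]], Q = [[1]].
Insert 4: 4 bumps 5 from row 1; 5 starts row 2. P = [[4], [5]], Q = [[1], [2]].
Insert 3: 3 bumps 4 from row 1; 4 bumps 5 from row 2; 5 starts row 3. P = [[3], [4], [5]], Q = [[1], [2], [3]].
Insert 2: 2 bumps 3 from row 1; 3 bumps 4 from row 2; 4 bumps 5 from row 3; 5 starts row 4. P = [[2], [3], [4], [5]], Q = [[1], [2], [3], [4]].
Insert 6: appended to row 1. P = [[2, 6], [3], [4], [5]], Q = [[1, 5], [2], [3], [4]].
Insert 7: appended to row 1. P = [[2, 6, 7], [3], [4], [5]], Q = [[1, 5, 6], [2], [3], [4]].
Insert 1: 1 bumps 2 from row 1; 2 bumps 3 from row 2; 3 bumps 4 from row 3; 4 bumps 5 from row 4; 5 starts row 5. P = [[1, 6, 7], [2], [3], [4], [5]], Q = [[1, 5, 6], [2], [3], [4], [7]].

So P = [[1, 6, 7], [2], [3], [4], [5]], Q = [[1, 5, 6], [2], [3], [4], [7]].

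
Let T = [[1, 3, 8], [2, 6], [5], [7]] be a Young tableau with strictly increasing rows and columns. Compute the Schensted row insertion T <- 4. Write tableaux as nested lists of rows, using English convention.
In row 1, 4 replaces 8 (the leftmost entry greater than 4); 8 is bumped to row 2. 8 is appended to row 2. The new tableau is [[1, 3, 4], [2, 6, 8], [5], [7]].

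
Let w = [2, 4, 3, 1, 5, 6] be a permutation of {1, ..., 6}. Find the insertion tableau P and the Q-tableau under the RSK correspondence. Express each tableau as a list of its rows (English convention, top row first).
Insert each entry of the permutation into P by Schensted row insertion, recording in Q the position of each new cell.

Insert 2: appended to row 1. P = [[2]].
Insert 4: appended to row 1. P = [[2, 4]].
Insert 3: 3 bumps 4 from row 1; 4 starts row 2. P = [[2, 3], [4]].
Insert 1: 1 bumps 2 from row 1; 2 bumps 4 from row 2; 4 starts row 3. P = [[1, 3], [2], [4]].
Insert 5: appended to row 1. P = [[1, 3, 5], [2], [4]].
Insert 6: appended to row 1. P = [[1, 3, 5, 6], [2], [4]].

So P = [[1, 3, 5, 6], [2], [4]], Q = [[1, 2, 5, 6], [3], [4]].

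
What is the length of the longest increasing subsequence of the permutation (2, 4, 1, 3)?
2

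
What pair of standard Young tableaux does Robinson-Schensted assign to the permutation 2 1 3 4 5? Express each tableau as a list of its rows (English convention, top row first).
P = [[1, 3, 4, 5], [2]], Q = [[1, 3, 4, 5], [2]]

Insert each entry of the permutation into P by Schensted row insertion, recording in Q the position of each new cell.

Insert 2: appended to row 1. P = [[2]], Q = [[1]].
Insert 1: 1 bumps 2 from row 1; 2 starts row 2. P = [[1], [2]], Q = [[1], [2]].
Insert 3: appended to row 1. P = [[1, 3], [2]], Q = [[1, 3], [2]].
Insert 4: appended to row 1. P = [[1, 3, 4], [2]], Q = [[1, 3, 4], [2]].
Insert 5: appended to row 1. P = [[1, 3, 4, 5], [2]], Q = [[1, 3, 4, 5], [2]].

So P = [[1, 3, 4, 5], [2]], Q = [[1, 3, 4, 5], [2]].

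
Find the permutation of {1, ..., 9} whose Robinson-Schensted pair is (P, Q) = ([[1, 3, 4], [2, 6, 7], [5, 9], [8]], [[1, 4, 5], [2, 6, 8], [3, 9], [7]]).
Reverse the RSK construction: for i from n down to 1, find the cell of Q containing i, remove the entry at that cell from P, and reverse-bump it up through P; the value ejected from row 1 is w(i).

Step i=9: Q has 9 at row 3, column 2; remove 9 from row 3 of P and reverse-bump: 9 enters row 2 and ejects 7; 7 enters row 1 and ejects 4. So w(9) = 4. P is now [[1, 3, 7], [2, 6, 9], [5], [8]].
Step i=8: Q has 8 at row 2, column 3; remove 9 from row 2 of P and reverse-bump: 9 enters row 1 and ejects 7. So w(8) = 7. P is now [[1, 3, 9], [2, 6], [5], [8]].
Step i=7: Q has 7 at row 4, column 1; remove 8 from row 4 of P and reverse-bump: 8 enters row 3 and ejects 5; 5 enters row 2 and ejects 2; 2 enters row 1 and ejects 1. So w(7) = 1. P is now [[2, 3, 9], [5, 6], [8]].
Step i=6: Q has 6 at row 2, column 2; remove 6 from row 2 of P and reverse-bump: 6 enters row 1 and ejects 3. So w(6) = 3. P is now [[2, 6, 9], [5], [8]].
Step i=5: Q has 5 at row 1, column 3; remove that cell from P, ejecting 9. So w(5) = 9. P is now [[2, 6], [5], [8]].
Step i=4: Q has 4 at row 1, column 2; remove that cell from P, ejecting 6. So w(4) = 6. P is now [[2], [5], [8]].
Step i=3: Q has 3 at row 3, column 1; remove 8 from row 3 of P and reverse-bump: 8 enters row 2 and ejects 5; 5 enters row 1 and ejects 2. So w(3) = 2. P is now [[5], [8]].
Step i=2: Q has 2 at row 2, column 1; remove 8 from row 2 of P and reverse-bump: 8 enters row 1 and ejects 5. So w(2) = 5. P is now [[8]].
Step i=1: Q has 1 at row 1, column 1; remove that cell from P, ejecting 8. So w(1) = 8. P is now [].

So w = 8 5 2 6 9 3 1 7 4.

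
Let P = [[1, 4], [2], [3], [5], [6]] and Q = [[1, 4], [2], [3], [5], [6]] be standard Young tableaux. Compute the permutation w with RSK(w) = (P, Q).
6 5 3 4 2 1

Reverse the RSK construction: for i from n down to 1, find the cell of Q containing i, remove the entry at that cell from P, and reverse-bump it up through P; the value ejected from row 1 is w(i).

Step i=6: Q has 6 at row 5, column 1; remove 6 from row 5 of P and reverse-bump: 6 enters row 4 and ejects 5; 5 enters row 3 and ejects 3; 3 enters row 2 and ejects 2; 2 enters row 1 and ejects 1. So w(6) = 1. P is now [[2, 4], [3], [5], [6]].
Step i=5: Q has 5 at row 4, column 1; remove 6 from row 4 of P and reverse-bump: 6 enters row 3 and ejects 5; 5 enters row 2 and ejects 3; 3 enters row 1 and ejects 2. So w(5) = 2. P is now [[3, 4], [5], [6]].
Step i=4: Q has 4 at row 1, column 2; remove that cell from P, ejecting 4. So w(4) = 4. P is now [[3], [5], [6]].
Step i=3: Q has 3 at row 3, column 1; remove 6 from row 3 of P and reverse-bump: 6 enters row 2 and ejects 5; 5 enters row 1 and ejects 3. So w(3) = 3. P is now [[5], [6]].
Step i=2: Q has 2 at row 2, column 1; remove 6 from row 2 of P and reverse-bump: 6 enters row 1 and ejects 5. So w(2) = 5. P is now [[6]].
Step i=1: Q has 1 at row 1, column 1; remove that cell from P, ejecting 6. So w(1) = 6. P is now [].

So w = 6 5 3 4 2 1.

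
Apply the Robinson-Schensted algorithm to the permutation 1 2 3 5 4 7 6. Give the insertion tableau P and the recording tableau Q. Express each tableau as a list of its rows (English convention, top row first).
P = [[1, 2, 3, 4, 6], [5, 7]], Q = [[1, 2, 3, 4, 6], [5, 7]]

Insert each entry of the permutation into P by Schensted row insertion, recording in Q the position of each new cell.

Insert 1: appended to row 1. P = [[1]].
Insert 2: appended to row 1. P = [[1, 2]].
Insert 3: appended to row 1. P = [[1, 2, 3]].
Insert 5: appended to row 1. P = [[1, 2, 3, 5]].
Insert 4: 4 bumps 5 from row 1; 5 starts row 2. P = [[1, 2, 3, 4], [5]].
Insert 7: appended to row 1. P = [[1, 2, 3, 4, 7], [5]].
Insert 6: 6 bumps 7 from row 1; 7 appends to row 2. P = [[1, 2, 3, 4, 6], [5, 7]].

So P = [[1, 2, 3, 4, 6], [5, 7]], Q = [[1, 2, 3, 4, 6], [5, 7]].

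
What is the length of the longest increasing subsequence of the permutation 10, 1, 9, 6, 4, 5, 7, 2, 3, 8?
5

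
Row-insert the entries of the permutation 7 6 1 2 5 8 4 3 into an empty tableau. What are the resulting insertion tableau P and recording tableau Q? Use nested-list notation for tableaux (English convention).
Insert each entry of the permutation into P by Schensted row insertion, recording in Q the position of each new cell.

Insert 7: appended to row 1. P = [[7]], Q = [[1]].
Insert 6: 6 bumps 7 from row 1; 7 starts row 2. P = [[6], [7]], Q = [[1], [2]].
Insert 1: 1 bumps 6 from row 1; 6 bumps 7 from row 2; 7 starts row 3. P = [[1], [6], [7]], Q = [[1], [2], [3]].
Insert 2: appended to row 1. P = [[1, 2], [6], [7]], Q = [[1, 4], [2], [3]].
Insert 5: appended to row 1. P = [[1, 2, 5], [6], [7]], Q = [[1, 4, 5], [2], [3]].
Insert 8: appended to row 1. P = [[1, 2, 5, 8], [6], [7]], Q = [[1, 4, 5, 6], [2], [3]].
Insert 4: 4 bumps 5 from row 1; 5 bumps 6 from row 2; 6 bumps 7 from row 3; 7 starts row 4. P = [[1, 2, 4, 8], [5], [6], [7]], Q = [[1, 4, 5, 6], [2], [3], [7]].
Insert 3: 3 bumps 4 from row 1; 4 bumps 5 from row 2; 5 bumps 6 from row 3; 6 bumps 7 from row 4; 7 starts row 5. P = [[1, 2, 3, 8], [4], [5], [6], [7]], Q = [[1, 4, 5, 6], [2], [3], [7], [8]].

So P = [[1, 2, 3, 8], [4], [5], [6], [7]], Q = [[1, 4, 5, 6], [2], [3], [7], [8]].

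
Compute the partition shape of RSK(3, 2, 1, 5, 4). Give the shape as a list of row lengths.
RSK row insertion gives P = [[1, 4], [2, 5], [3]], which has shape [2, 2, 1].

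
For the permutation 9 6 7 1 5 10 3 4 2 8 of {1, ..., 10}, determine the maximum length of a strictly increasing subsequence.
4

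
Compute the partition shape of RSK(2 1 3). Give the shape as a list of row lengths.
[2, 1]

Row-insert each entry into an empty tableau.

After inserting 2: P = [[2]].
After inserting 1: P = [[1], [2]].
After inserting 3: P = [[1, 3], [2]].

The final insertion tableau P = [[1, 3], [2]] has shape [2, 1].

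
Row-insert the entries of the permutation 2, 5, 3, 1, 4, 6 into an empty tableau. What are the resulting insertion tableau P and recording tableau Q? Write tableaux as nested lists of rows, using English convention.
P = [[1, 3, 4, 6], [2], [5]], Q = [[1, 2, 5, 6], [3], [4]]

Insert each entry of the permutation into P by Schensted row insertion, recording in Q the position of each new cell.

After inserting 2: P = [[2]].
After inserting 5: P = [[2, 5]].
After inserting 3: P = [[2, 3], [5]].
After inserting 1: P = [[1, 3], [2], [5]].
After inserting 4: P = [[1, 3, 4], [2], [5]].
After inserting 6: P = [[1, 3, 4, 6], [2], [5]].

So P = [[1, 3, 4, 6], [2], [5]], Q = [[1, 2, 5, 6], [3], [4]].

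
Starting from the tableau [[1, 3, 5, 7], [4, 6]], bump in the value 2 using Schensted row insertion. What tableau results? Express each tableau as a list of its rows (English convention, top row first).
[[1, 2, 5, 7], [3, 6], [4]]

In row 1, 2 replaces 3 (the leftmost entry greater than 2); 3 is bumped to row 2. In row 2, 3 replaces 4 (the leftmost entry greater than 3); 4 is bumped to row 3. 4 starts a new row 3. The new tableau is [[1, 2, 5, 7], [3, 6], [4]].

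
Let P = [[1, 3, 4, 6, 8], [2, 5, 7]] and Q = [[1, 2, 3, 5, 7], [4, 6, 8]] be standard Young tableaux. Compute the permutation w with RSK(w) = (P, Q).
2 3 5 1 7 4 8 6

Reverse the RSK construction: for i from n down to 1, find the cell of Q containing i, remove the entry at that cell from P, and reverse-bump it up through P; the value ejected from row 1 is w(i).

Step i=8: Q has 8 at row 2, column 3; remove 7 from row 2 of P and reverse-bump: 7 enters row 1 and ejects 6. So w(8) = 6. P is now [[1, 3, 4, 7, 8], [2, 5]].
Step i=7: Q has 7 at row 1, column 5; remove that cell from P, ejecting 8. So w(7) = 8. P is now [[1, 3, 4, 7], [2, 5]].
Step i=6: Q has 6 at row 2, column 2; remove 5 from row 2 of P and reverse-bump: 5 enters row 1 and ejects 4. So w(6) = 4. P is now [[1, 3, 5, 7], [2]].
Step i=5: Q has 5 at row 1, column 4; remove that cell from P, ejecting 7. So w(5) = 7. P is now [[1, 3, 5], [2]].
Step i=4: Q has 4 at row 2, column 1; remove 2 from row 2 of P and reverse-bump: 2 enters row 1 and ejects 1. So w(4) = 1. P is now [[2, 3, 5]].
Step i=3: Q has 3 at row 1, column 3; remove that cell from P, ejecting 5. So w(3) = 5. P is now [[2, 3]].
Step i=2: Q has 2 at row 1, column 2; remove that cell from P, ejecting 3. So w(2) = 3. P is now [[2]].
Step i=1: Q has 1 at row 1, column 1; remove that cell from P, ejecting 2. So w(1) = 2. P is now [].

So w = 2 3 5 1 7 4 8 6.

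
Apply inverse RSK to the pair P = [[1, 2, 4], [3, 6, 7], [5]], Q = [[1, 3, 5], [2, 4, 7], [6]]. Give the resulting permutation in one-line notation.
Reverse the RSK construction: for i from n down to 1, find the cell of Q containing i, remove the entry at that cell from P, and reverse-bump it up through P; the value ejected from row 1 is w(i).

Step i=7: Q has 7 at row 2, column 3; remove 7 from row 2 of P and reverse-bump: 7 enters row 1 and ejects 4. So w(7) = 4. P is now [[1, 2, 7], [3, 6], [5]].
Step i=6: Q has 6 at row 3, column 1; remove 5 from row 3 of P and reverse-bump: 5 enters row 2 and ejects 3; 3 enters row 1 and ejects 2. So w(6) = 2. P is now [[1, 3, 7], [5, 6]].
Step i=5: Q has 5 at row 1, column 3; remove that cell from P, ejecting 7. So w(5) = 7. P is now [[1, 3], [5, 6]].
Step i=4: Q has 4 at row 2, column 2; remove 6 from row 2 of P and reverse-bump: 6 enters row 1 and ejects 3. So w(4) = 3. P is now [[1, 6], [5]].
Step i=3: Q has 3 at row 1, column 2; remove that cell from P, ejecting 6. So w(3) = 6. P is now [[1], [5]].
Step i=2: Q has 2 at row 2, column 1; remove 5 from row 2 of P and reverse-bump: 5 enters row 1 and ejects 1. So w(2) = 1. P is now [[5]].
Step i=1: Q has 1 at row 1, column 1; remove that cell from P, ejecting 5. So w(1) = 5. P is now [].

So w = 5 1 6 3 7 2 4.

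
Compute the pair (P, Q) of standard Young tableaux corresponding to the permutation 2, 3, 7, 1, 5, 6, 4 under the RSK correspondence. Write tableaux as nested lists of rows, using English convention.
P = [[1, 3, 4, 6], [2, 5], [7]], Q = [[1, 2, 3, 6], [4, 5], [7]]

Insert each entry of the permutation into P by Schensted row insertion, recording in Q the position of each new cell.

Insert 2: appended to row 1. P = [[2]], Q = [[1]].
Insert 3: appended to row 1. P = [[2, 3]], Q = [[1, 2]].
Insert 7: appended to row 1. P = [[2, 3, 7]], Q = [[1, 2, 3]].
Insert 1: 1 bumps 2 from row 1; 2 starts row 2. P = [[1, 3, 7], [2]], Q = [[1, 2, 3], [4]].
Insert 5: 5 bumps 7 from row 1; 7 appends to row 2. P = [[1, 3, 5], [2, 7]], Q = [[1, 2, 3], [4, 5]].
Insert 6: appended to row 1. P = [[1, 3, 5, 6], [2, 7]], Q = [[1, 2, 3, 6], [4, 5]].
Insert 4: 4 bumps 5 from row 1; 5 bumps 7 from row 2; 7 starts row 3. P = [[1, 3, 4, 6], [2, 5], [7]], Q = [[1, 2, 3, 6], [4, 5], [7]].

So P = [[1, 3, 4, 6], [2, 5], [7]], Q = [[1, 2, 3, 6], [4, 5], [7]].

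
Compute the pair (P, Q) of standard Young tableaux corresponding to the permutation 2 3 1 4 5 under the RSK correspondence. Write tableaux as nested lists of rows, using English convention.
P = [[1, 3, 4, 5], [2]], Q = [[1, 2, 4, 5], [3]]

Insert each entry of the permutation into P by Schensted row insertion, recording in Q the position of each new cell.

Insert 2: appended to row 1. P = [[2]], Q = [[1]].
Insert 3: appended to row 1. P = [[2, 3]], Q = [[1, 2]].
Insert 1: 1 bumps 2 from row 1; 2 starts row 2. P = [[1, 3], [2]], Q = [[1, 2], [3]].
Insert 4: appended to row 1. P = [[1, 3, 4], [2]], Q = [[1, 2, 4], [3]].
Insert 5: appended to row 1. P = [[1, 3, 4, 5], [2]], Q = [[1, 2, 4, 5], [3]].

So P = [[1, 3, 4, 5], [2]], Q = [[1, 2, 4, 5], [3]].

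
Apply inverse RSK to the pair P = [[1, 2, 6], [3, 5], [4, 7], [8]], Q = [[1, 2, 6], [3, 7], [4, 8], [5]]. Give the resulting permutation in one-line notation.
Reverse the RSK construction: for i from n down to 1, find the cell of Q containing i, remove the entry at that cell from P, and reverse-bump it up through P; the value ejected from row 1 is w(i).

Step i=8: Q has 8 at row 3, column 2; remove 7 from row 3 of P and reverse-bump: 7 enters row 2 and ejects 5; 5 enters row 1 and ejects 2. So w(8) = 2. P is now [[1, 5, 6], [3, 7], [4], [8]].
Step i=7: Q has 7 at row 2, column 2; remove 7 from row 2 of P and reverse-bump: 7 enters row 1 and ejects 6. So w(7) = 6. P is now [[1, 5, 7], [3], [4], [8]].
Step i=6: Q has 6 at row 1, column 3; remove that cell from P, ejecting 7. So w(6) = 7. P is now [[1, 5], [3], [4], [8]].
Step i=5: Q has 5 at row 4, column 1; remove 8 from row 4 of P and reverse-bump: 8 enters row 3 and ejects 4; 4 enters row 2 and ejects 3; 3 enters row 1 and ejects 1. So w(5) = 1. P is now [[3, 5], [4], [8]].
Step i=4: Q has 4 at row 3, column 1; remove 8 from row 3 of P and reverse-bump: 8 enters row 2 and ejects 4; 4 enters row 1 and ejects 3. So w(4) = 3. P is now [[4, 5], [8]].
Step i=3: Q has 3 at row 2, column 1; remove 8 from row 2 of P and reverse-bump: 8 enters row 1 and ejects 5. So w(3) = 5. P is now [[4, 8]].
Step i=2: Q has 2 at row 1, column 2; remove that cell from P, ejecting 8. So w(2) = 8. P is now [[4]].
Step i=1: Q has 1 at row 1, column 1; remove that cell from P, ejecting 4. So w(1) = 4. P is now [].

So w = 4 8 5 3 1 7 6 2.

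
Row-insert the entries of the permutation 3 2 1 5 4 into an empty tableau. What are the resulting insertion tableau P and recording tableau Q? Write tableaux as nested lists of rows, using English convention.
Insert each entry of the permutation into P by Schensted row insertion, recording in Q the position of each new cell.

Insert 3: appended to row 1. P = [[3]].
Insert 2: 2 bumps 3 from row 1; 3 starts row 2. P = [[2], [3]].
Insert 1: 1 bumps 2 from row 1; 2 bumps 3 from row 2; 3 starts row 3. P = [[1], [2], [3]].
Insert 5: appended to row 1. P = [[1, 5], [2], [3]].
Insert 4: 4 bumps 5 from row 1; 5 appends to row 2. P = [[1, 4], [2, 5], [3]].

So P = [[1, 4], [2, 5], [3]], Q = [[1, 4], [2, 5], [3]].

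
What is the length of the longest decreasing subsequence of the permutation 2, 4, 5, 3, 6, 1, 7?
3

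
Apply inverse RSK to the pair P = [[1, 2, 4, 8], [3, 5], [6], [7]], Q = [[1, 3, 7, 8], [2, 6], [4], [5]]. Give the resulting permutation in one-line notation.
7 3 6 5 1 2 4 8

Reverse the RSK construction: for i from n down to 1, find the cell of Q containing i, remove the entry at that cell from P, and reverse-bump it up through P; the value ejected from row 1 is w(i).

Step i=8: Q has 8 at row 1, column 4; remove that cell from P, ejecting 8. So w(8) = 8. P is now [[1, 2, 4], [3, 5], [6], [7]].
Step i=7: Q has 7 at row 1, column 3; remove that cell from P, ejecting 4. So w(7) = 4. P is now [[1, 2], [3, 5], [6], [7]].
Step i=6: Q has 6 at row 2, column 2; remove 5 from row 2 of P and reverse-bump: 5 enters row 1 and ejects 2. So w(6) = 2. P is now [[1, 5], [3], [6], [7]].
Step i=5: Q has 5 at row 4, column 1; remove 7 from row 4 of P and reverse-bump: 7 enters row 3 and ejects 6; 6 enters row 2 and ejects 3; 3 enters row 1 and ejects 1. So w(5) = 1. P is now [[3, 5], [6], [7]].
Step i=4: Q has 4 at row 3, column 1; remove 7 from row 3 of P and reverse-bump: 7 enters row 2 and ejects 6; 6 enters row 1 and ejects 5. So w(4) = 5. P is now [[3, 6], [7]].
Step i=3: Q has 3 at row 1, column 2; remove that cell from P, ejecting 6. So w(3) = 6. P is now [[3], [7]].
Step i=2: Q has 2 at row 2, column 1; remove 7 from row 2 of P and reverse-bump: 7 enters row 1 and ejects 3. So w(2) = 3. P is now [[7]].
Step i=1: Q has 1 at row 1, column 1; remove that cell from P, ejecting 7. So w(1) = 7. P is now [].

So w = 7 3 6 5 1 2 4 8.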